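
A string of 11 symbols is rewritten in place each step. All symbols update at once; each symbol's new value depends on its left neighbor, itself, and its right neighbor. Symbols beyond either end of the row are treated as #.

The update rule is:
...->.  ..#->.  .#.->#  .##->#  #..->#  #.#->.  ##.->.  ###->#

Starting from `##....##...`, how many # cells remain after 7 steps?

step 1: #.#...#.#..
step 2: ..##..#.##.
step 3: #.#.#.#.#..
step 4: ..#.#.#.##.
step 5: #.#.#.#.#..  (repeats step 3; period 2)
step 7: #.#.#.#.#..
count of #: 5

5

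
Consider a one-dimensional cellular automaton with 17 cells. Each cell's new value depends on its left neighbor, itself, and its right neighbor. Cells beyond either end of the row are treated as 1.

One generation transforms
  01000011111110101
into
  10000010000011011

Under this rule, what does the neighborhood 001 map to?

0

At position 5 the neighborhood is 001; the next row has 0 there.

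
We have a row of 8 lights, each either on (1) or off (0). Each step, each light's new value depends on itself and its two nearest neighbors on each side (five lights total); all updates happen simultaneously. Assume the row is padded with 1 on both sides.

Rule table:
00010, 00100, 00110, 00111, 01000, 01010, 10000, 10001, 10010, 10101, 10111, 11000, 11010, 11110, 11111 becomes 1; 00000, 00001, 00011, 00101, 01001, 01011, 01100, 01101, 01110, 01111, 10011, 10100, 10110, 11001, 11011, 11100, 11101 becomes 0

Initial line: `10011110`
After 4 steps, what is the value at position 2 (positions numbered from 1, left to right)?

0

00010100
11101000
11010110
10110000
position 2 holds 0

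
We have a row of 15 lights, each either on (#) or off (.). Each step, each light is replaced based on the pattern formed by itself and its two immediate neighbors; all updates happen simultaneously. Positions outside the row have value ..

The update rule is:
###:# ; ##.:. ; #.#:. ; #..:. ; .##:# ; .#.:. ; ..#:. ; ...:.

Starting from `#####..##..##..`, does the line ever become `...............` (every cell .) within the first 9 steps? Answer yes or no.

yes

step 1: ####...#...#...
step 2: ###............
step 3: ##.............
step 4: #..............
step 5: ...............
all cells are . at step 5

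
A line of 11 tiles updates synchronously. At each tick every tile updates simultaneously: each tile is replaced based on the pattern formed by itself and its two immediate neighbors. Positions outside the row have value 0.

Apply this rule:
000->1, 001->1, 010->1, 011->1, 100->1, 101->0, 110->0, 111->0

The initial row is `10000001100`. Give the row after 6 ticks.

10000000000

11111111011
10000000010
11111111111
10000000000
11111111111  (repeats tick 3; period 2)
tick 6: 10000000000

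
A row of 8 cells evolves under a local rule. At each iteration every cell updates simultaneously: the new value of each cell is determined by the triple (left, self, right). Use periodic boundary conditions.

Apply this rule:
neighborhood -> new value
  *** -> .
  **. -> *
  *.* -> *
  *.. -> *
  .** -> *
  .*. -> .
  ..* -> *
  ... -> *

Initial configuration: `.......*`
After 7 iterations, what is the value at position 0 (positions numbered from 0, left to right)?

*

iteration 1: *******.
iteration 2: *.....**
iteration 3: *******.  (repeats iteration 1; period 2)
iteration 7: *******.
position 0 holds *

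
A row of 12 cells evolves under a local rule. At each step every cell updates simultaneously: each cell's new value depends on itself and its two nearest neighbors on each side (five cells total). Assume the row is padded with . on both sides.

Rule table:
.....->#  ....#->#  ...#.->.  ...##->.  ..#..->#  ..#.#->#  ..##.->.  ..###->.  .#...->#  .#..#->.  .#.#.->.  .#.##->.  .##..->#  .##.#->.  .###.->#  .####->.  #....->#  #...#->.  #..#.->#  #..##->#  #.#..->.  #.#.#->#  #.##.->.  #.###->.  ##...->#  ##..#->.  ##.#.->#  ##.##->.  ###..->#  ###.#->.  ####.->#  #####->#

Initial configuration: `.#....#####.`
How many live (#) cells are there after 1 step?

.####...####
count of #: 8

8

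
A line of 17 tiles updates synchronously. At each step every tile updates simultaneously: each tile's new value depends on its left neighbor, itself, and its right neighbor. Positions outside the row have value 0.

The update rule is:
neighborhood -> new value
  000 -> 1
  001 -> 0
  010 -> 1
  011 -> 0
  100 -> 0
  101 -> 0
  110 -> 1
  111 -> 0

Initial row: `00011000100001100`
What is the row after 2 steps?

11001010101100101
01001010100100101

01001010100100101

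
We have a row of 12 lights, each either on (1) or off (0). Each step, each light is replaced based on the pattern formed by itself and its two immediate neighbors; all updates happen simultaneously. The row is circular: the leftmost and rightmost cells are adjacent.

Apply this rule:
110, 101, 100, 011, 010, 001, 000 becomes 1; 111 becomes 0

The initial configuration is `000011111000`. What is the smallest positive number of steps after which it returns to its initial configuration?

2

step 1: 111110001111
step 2: 000011111000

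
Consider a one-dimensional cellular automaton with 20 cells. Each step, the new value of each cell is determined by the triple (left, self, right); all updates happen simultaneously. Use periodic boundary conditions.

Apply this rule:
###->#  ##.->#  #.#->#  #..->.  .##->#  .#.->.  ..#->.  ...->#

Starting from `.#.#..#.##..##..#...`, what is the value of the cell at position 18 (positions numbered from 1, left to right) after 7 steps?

..#....###..##....##
....##.###..##.##.##
.##.######..########
##########..########
##########..########  (fixed point — unchanged through step 7)
position 18 holds #

#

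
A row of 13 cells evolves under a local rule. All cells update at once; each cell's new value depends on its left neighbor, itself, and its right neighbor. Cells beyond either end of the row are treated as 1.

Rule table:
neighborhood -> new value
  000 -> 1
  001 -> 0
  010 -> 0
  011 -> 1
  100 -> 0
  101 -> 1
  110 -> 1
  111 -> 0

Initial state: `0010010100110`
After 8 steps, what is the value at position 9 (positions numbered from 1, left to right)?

0

0000001000111
0111100010100
1100101001000
0100010000010
1001000111001
1000010101001
1011001010001
1111000100101
position 9 holds 0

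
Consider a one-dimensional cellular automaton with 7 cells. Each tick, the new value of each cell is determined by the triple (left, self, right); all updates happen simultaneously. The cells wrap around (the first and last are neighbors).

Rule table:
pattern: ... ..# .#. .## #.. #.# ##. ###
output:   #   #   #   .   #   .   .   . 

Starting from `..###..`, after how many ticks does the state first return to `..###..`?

2

##...##
..###..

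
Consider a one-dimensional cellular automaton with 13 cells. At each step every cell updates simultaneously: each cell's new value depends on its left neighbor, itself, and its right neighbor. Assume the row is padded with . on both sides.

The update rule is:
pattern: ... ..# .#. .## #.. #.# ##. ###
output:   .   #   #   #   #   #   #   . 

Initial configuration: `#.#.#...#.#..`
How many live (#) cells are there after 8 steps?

6

######.#####.
#....###...##
##..##.##.###
###########.#
#.........###
##.......##.#
###.....#####
#.##...##...#
count of #: 6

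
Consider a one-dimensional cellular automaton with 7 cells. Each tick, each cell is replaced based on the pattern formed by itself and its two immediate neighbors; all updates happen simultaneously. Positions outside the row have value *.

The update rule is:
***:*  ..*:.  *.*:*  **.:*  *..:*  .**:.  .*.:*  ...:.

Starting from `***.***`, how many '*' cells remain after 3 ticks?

****.**
*****.*
******.
count of *: 6

6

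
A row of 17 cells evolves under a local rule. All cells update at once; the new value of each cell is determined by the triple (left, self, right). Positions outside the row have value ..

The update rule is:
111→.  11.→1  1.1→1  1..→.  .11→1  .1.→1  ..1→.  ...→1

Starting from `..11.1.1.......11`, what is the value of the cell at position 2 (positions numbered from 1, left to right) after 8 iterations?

1.111111.11111.11
111....111...1111
1.1.11.1.1.1.1..1
11111111111111..1
1............1..1
1.1111111111.1..1
111........111..1
1.1.111111.1.1..1
position 2 holds .

.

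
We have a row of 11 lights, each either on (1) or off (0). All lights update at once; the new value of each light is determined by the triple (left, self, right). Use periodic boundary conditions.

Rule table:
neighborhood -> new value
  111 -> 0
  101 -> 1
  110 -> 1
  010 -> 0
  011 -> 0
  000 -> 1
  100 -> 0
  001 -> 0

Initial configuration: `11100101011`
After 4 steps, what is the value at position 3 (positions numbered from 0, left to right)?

00100010100
10001001001
10100000000
01001111110
position 3 holds 0

0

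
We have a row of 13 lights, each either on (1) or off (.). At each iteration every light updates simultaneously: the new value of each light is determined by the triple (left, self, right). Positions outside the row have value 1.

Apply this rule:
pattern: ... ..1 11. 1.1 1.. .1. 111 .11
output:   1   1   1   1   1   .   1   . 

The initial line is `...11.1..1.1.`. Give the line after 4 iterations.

111111.11.11.

111.11.11.1.1
1111.11.11.1.
11111.11.11.1
111111.11.11.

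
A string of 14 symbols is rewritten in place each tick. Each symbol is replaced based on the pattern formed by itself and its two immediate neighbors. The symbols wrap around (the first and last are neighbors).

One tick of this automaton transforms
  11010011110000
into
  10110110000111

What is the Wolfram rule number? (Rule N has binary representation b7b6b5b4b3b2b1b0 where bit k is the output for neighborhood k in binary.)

position 7: 111 → 0  (bit 7 = 0)
position 1: 110 → 0  (bit 6 = 0)
position 2: 101 → 1  (bit 5 = 1)
position 4: 100 → 0  (bit 4 = 0)
position 0: 011 → 1  (bit 3 = 1)
position 3: 010 → 1  (bit 2 = 1)
position 5: 001 → 1  (bit 1 = 1)
position 11: 000 → 1  (bit 0 = 1)
bits b7..b0 = 00101111 = 47

47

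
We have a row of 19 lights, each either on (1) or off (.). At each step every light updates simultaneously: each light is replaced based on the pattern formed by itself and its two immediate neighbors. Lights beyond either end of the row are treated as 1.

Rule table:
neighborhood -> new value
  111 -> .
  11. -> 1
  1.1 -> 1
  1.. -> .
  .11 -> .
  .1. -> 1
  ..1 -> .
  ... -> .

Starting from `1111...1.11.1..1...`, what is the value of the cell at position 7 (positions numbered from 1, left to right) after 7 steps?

...1...11.111..1...
...1....11..1..1...
...1.....1..1..1...
...1.....1..1..1...  (fixed point — unchanged through step 7)
position 7 holds .

.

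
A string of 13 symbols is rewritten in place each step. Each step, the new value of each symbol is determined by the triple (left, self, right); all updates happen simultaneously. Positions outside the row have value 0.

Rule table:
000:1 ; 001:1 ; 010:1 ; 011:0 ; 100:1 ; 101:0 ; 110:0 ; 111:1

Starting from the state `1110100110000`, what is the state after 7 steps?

1111101111001

step 1: 0100111001111
step 2: 1111010110110
step 3: 0110010000001
step 4: 1001111111111
step 5: 1110111111110
step 6: 0100011111101
step 7: 1111101111001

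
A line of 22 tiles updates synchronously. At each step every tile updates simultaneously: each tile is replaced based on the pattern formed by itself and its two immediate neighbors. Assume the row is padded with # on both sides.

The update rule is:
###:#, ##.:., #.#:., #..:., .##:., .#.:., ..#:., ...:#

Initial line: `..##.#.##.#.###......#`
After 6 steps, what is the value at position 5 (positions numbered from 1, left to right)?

.............#..####..
.###########.....##...
..#########..###....#.
...#######....#..##...
.#..#####..##.......#.
.....###......#####...
position 5 holds .

.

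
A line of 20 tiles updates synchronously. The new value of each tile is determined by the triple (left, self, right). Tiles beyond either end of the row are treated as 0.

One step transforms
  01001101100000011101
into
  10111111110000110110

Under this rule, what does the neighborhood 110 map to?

At position 5 the neighborhood is 110; the next row has 1 there.

1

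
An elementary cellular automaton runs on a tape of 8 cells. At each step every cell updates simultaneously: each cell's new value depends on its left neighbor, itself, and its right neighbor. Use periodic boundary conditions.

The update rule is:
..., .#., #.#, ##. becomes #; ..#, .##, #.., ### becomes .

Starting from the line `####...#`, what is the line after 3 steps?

.##..##.

...#.#..
##.###.#
.##..##.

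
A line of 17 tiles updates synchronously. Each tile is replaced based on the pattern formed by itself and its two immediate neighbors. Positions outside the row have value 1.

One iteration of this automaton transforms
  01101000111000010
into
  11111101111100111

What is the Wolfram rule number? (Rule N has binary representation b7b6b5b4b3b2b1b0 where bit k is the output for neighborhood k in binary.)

254

position 9: 111 → 1  (bit 7 = 1)
position 2: 110 → 1  (bit 6 = 1)
position 0: 101 → 1  (bit 5 = 1)
position 5: 100 → 1  (bit 4 = 1)
position 1: 011 → 1  (bit 3 = 1)
position 4: 010 → 1  (bit 2 = 1)
position 7: 001 → 1  (bit 1 = 1)
position 6: 000 → 0  (bit 0 = 0)
bits b7..b0 = 11111110 = 254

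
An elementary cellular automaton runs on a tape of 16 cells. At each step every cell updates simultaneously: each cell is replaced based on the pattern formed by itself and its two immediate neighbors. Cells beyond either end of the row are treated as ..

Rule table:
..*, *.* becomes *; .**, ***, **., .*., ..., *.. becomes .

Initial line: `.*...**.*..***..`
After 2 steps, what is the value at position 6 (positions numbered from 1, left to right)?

step 1: *...*..*..*.....
step 2: ...*..*..*......
position 6 holds .

.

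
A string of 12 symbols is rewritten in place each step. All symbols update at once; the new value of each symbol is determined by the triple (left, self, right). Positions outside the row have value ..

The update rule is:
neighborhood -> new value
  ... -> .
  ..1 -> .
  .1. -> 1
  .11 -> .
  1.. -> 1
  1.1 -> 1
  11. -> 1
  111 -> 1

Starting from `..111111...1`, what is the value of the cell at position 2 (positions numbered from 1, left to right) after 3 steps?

.

...111111..1
....111111.1
.....1111111
position 2 holds .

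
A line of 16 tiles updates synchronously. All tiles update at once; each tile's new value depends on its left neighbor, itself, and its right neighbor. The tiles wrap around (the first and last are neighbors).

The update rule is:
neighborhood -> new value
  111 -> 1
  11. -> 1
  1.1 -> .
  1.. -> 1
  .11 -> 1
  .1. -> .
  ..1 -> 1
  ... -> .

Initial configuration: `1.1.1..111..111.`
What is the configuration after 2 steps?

.....1111111111.
....111111111111

....111111111111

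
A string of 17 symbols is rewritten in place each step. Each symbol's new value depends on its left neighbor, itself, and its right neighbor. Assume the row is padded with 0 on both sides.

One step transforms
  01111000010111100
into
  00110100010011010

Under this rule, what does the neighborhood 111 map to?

At position 2 the neighborhood is 111; the next row has 1 there.

1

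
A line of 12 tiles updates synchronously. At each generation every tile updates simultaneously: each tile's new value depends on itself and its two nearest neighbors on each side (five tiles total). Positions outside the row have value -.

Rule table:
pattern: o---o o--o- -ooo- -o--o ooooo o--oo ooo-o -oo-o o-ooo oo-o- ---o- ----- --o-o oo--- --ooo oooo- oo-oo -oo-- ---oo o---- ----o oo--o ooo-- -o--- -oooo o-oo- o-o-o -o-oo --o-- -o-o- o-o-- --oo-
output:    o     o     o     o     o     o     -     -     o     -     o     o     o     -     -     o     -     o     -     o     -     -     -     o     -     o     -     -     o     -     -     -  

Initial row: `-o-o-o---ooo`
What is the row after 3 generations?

oo--oooo-oo-

oo----oo--o-
-o-o---o-ooo
oo--oooo-oo-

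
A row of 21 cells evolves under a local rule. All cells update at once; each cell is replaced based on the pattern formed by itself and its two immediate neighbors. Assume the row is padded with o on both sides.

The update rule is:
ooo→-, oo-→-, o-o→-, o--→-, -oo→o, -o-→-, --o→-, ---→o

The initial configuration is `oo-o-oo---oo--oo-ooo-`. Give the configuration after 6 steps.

-----o--o-o---o--o---
-ooo--------o------o-
-o---oooooo---oooo---
---o-o------o-o----o-
-o-----oooo-----oo---
---ooo-o----ooo-o--o-

---ooo-o----ooo-o--o-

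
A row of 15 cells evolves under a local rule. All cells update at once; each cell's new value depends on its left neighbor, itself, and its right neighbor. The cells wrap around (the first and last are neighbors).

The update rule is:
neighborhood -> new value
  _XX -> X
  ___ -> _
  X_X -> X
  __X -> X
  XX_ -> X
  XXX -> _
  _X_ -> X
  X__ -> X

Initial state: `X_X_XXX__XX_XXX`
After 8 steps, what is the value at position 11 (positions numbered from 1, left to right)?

_

XXXXX_XXXXXXX__
X___XXX_____XXX
XX_XX_XX___XX__
XXXXXXXXX_XXXXX
________XXX____
_______XX_XX___
______XXXXXXX__
_____XX_____XX_
position 11 holds _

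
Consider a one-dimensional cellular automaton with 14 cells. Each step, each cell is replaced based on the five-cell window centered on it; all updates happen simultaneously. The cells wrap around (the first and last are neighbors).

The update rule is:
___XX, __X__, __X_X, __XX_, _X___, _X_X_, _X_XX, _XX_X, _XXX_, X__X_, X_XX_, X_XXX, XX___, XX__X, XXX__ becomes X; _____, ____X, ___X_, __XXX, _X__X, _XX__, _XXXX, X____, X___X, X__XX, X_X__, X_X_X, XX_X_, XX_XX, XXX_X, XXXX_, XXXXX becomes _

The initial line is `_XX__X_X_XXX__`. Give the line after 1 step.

XX_XXXX_XXXXX_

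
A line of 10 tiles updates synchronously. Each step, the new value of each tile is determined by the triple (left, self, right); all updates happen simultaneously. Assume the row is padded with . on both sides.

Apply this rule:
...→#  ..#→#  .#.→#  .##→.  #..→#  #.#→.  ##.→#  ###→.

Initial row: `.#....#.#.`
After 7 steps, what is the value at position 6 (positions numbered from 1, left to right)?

#######.##
......#..#
##########
.........#
##########  (repeats step 3; period 2)
step 7: ##########
position 6 holds #

#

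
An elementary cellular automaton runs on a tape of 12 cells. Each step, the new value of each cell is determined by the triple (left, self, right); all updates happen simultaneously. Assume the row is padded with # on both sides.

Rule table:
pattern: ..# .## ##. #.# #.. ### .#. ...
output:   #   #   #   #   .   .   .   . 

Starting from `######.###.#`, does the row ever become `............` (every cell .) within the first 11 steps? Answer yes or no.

no

.....###.###
....##.###..
...#####.#.#
..##...##.##
.###..#####.
##.#.##...##
.##.###..##.
#####.#.####
....##.##...
...######..#
..##....#.##
step 11 is ..##....#.##, still not uniform .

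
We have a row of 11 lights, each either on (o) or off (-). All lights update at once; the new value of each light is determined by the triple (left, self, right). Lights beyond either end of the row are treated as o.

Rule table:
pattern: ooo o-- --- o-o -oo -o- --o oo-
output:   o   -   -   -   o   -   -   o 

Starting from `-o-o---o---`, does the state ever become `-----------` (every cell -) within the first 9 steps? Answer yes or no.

yes

-----------
all cells are - at step 1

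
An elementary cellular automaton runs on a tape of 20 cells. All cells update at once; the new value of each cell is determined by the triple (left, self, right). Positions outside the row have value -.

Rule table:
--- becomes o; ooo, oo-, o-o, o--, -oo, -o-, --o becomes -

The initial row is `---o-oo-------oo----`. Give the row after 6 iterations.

oo------ooooo----ooo
---oooo-------oo----
oo------ooooo----ooo  (repeats iteration 1; period 2)
iteration 6: ---oooo-------oo----

---oooo-------oo----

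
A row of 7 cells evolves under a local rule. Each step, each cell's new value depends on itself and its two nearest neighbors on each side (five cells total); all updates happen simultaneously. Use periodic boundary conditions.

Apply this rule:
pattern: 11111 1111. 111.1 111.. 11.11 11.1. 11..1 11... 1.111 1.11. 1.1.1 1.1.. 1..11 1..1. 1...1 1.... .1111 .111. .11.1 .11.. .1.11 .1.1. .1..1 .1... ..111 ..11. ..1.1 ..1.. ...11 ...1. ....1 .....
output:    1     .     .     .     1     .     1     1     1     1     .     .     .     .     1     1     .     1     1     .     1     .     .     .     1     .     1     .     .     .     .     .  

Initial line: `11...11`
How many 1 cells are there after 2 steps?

2

step 1: ..11.1.
step 2: 1..1...
count of 1: 2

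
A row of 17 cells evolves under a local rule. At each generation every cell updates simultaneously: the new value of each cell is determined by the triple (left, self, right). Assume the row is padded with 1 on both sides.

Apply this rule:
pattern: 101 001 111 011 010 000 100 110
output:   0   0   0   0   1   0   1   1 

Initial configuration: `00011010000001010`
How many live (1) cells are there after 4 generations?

10001011000001010
11001001100001010
01101100110001010
00100110011001010
count of 1: 7

7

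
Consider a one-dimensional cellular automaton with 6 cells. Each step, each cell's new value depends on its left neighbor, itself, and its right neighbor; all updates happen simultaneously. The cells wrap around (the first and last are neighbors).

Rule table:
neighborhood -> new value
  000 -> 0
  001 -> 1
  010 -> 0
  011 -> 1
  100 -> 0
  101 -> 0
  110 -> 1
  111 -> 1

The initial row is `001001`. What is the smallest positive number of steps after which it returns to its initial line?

010010
100100
001001

3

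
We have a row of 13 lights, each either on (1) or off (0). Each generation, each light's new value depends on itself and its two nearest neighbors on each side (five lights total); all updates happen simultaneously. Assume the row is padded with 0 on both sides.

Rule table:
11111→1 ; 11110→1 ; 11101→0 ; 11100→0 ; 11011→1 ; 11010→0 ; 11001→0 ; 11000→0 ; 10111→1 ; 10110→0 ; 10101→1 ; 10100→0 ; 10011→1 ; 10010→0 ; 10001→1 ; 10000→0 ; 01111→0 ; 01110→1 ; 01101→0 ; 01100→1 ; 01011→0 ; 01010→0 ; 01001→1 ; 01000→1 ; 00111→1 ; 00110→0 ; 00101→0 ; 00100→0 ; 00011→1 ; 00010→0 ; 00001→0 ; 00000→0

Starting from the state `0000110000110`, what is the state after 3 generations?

0000010100000

generation 1: 0001010001010
generation 2: 0000001100001
generation 3: 0000010100000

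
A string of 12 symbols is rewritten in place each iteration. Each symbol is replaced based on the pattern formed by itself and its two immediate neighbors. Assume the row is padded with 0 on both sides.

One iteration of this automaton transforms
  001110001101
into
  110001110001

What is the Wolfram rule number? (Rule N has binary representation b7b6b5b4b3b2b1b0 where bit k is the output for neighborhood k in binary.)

position 3: 111 → 0  (bit 7 = 0)
position 4: 110 → 0  (bit 6 = 0)
position 10: 101 → 0  (bit 5 = 0)
position 5: 100 → 1  (bit 4 = 1)
position 2: 011 → 0  (bit 3 = 0)
position 11: 010 → 1  (bit 2 = 1)
position 1: 001 → 1  (bit 1 = 1)
position 0: 000 → 1  (bit 0 = 1)
bits b7..b0 = 00010111 = 23

23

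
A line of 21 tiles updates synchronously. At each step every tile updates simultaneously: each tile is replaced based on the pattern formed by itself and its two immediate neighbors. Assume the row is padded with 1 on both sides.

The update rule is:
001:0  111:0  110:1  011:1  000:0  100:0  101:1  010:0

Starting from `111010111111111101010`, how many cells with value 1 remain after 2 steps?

001101100000000110101
001111100000000111011
count of 1: 10

10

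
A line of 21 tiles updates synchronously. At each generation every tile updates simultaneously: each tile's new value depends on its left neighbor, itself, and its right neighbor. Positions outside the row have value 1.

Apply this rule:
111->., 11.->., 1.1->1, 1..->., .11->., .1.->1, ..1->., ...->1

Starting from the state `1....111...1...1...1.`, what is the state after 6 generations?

..11.....1.1.1.1.1.11
.....111.1111111111..
.111....1............
1....11.1.1111111111.
..11...111..........1
.....1.....11111111..

.....1.....11111111..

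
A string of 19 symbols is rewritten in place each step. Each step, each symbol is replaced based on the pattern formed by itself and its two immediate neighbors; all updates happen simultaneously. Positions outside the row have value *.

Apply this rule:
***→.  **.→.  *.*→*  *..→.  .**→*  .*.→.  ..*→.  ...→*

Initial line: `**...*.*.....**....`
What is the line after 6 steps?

...*..*..***.*..**.
.*.......*..*...*.*
*..*****......*..**
...*.....****....*.
.*...***.*....**..*
*..*.*..*..**.*...*

*..*.*..*..**.*...*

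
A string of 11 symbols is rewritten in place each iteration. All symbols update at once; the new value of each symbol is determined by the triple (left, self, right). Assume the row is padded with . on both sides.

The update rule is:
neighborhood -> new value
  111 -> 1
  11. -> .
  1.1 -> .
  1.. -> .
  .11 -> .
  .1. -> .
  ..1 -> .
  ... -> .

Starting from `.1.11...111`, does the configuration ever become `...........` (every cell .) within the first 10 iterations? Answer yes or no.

yes

.........1.
...........
all cells are . at iteration 2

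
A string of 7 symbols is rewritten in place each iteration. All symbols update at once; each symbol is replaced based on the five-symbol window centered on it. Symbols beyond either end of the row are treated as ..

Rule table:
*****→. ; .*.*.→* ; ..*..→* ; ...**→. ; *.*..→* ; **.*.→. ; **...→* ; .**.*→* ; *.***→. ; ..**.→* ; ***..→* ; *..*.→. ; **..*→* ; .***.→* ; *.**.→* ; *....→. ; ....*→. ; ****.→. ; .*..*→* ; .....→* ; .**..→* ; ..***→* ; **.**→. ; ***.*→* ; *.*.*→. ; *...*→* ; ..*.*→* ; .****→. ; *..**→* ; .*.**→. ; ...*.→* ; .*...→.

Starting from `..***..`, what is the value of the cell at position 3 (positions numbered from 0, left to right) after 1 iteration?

*

iteration 1: ..****.
position 3 holds *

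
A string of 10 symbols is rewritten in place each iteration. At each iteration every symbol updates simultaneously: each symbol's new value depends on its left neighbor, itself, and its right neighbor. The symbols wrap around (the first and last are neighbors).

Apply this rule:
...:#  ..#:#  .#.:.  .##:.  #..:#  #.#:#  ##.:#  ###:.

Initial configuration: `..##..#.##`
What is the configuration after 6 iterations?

iteration 1: ##.###.#.#
iteration 2: .##..##.#.
iteration 3: #.###.##.#
iteration 4: ##..##.##.
iteration 5: .###.##.##
iteration 6: #..##.##.#

#..##.##.#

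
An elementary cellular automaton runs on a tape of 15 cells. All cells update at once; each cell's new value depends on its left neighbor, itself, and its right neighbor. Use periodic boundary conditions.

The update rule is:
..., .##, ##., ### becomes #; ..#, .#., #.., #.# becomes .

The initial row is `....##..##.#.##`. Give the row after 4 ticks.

.##.##..##...##
.##.##..##.#.##
.##.##..##...##  (repeats tick 1; period 2)
tick 4: .##.##..##.#.##

.##.##..##.#.##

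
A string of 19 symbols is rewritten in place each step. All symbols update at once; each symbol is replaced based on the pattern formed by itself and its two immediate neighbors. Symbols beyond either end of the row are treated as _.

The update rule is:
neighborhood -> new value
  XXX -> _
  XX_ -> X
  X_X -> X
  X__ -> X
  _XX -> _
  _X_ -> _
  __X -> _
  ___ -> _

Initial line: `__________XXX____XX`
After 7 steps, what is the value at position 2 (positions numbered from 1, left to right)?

____________XX____X
_____________XX____
______________XX___
_______________XX__
________________XX_
_________________XX
__________________X
position 2 holds _

_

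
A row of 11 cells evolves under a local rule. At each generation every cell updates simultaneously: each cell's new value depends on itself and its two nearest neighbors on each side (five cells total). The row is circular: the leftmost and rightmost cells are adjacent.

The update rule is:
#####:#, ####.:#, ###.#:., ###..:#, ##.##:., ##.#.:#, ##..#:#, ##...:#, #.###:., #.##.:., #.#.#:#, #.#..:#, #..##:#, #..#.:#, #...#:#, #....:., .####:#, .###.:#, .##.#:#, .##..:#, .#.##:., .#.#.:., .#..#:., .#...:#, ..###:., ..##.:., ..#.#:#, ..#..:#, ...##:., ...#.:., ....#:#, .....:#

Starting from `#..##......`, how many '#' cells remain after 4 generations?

#.#.##.###.
#.#..#..#.#
###.##.##..
.#...#..###
count of #: 5

5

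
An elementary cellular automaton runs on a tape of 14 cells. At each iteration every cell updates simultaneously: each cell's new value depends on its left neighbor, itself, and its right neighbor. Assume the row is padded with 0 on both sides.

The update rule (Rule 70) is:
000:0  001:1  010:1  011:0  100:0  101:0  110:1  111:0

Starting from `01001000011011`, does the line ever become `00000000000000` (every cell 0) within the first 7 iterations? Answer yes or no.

iteration 1: 11011000101001
iteration 2: 01001001101011
iteration 3: 11011010101001
iteration 4: 01001010101011
iteration 5: 11011010101001  (repeats iteration 3; period 2)
iteration 7: 11011010101001
iteration 7 is 11011010101001, still not uniform 0

no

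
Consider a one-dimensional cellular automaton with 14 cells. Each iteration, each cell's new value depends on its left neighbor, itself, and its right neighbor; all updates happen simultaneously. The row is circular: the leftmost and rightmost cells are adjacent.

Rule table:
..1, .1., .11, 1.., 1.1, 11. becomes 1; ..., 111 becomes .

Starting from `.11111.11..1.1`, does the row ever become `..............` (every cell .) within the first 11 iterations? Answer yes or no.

11...111111111
.11.11........
1111111.......
1.....11.....1
11...1111...11
.11.11..11.11.
11111111111111
..............
all cells are . at iteration 8

yes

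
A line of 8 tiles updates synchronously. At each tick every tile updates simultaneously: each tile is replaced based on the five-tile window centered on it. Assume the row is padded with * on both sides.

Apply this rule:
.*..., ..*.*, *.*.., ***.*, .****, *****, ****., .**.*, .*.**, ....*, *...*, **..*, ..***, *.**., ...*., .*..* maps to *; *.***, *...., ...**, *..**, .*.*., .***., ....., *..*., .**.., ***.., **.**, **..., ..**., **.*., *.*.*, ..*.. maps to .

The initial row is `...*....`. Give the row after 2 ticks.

tick 1: .**.*.*.
tick 2: .**....*

.**....*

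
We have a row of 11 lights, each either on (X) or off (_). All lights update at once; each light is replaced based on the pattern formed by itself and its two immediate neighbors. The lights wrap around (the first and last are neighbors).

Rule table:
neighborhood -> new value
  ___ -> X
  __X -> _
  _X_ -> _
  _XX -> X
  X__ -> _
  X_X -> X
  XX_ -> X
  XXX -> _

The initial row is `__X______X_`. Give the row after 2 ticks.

X___XXXX___
__X_X__X_X_

__X_X__X_X_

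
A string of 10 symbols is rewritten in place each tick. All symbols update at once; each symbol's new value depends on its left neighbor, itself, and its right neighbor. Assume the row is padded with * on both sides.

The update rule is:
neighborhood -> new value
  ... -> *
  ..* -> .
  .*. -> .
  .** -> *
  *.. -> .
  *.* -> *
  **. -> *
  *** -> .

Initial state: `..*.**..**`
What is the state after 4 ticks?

...***..*.
.*.*.*...*
*.*.*..*.*
**.*....**

**.*....**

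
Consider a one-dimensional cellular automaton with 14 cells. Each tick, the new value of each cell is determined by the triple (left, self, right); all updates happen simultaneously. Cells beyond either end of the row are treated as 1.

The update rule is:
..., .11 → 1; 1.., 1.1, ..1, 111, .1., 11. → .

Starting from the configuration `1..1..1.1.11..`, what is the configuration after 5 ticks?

.1.1......1...

..........1...
.11111111...1.
.1........1...
...111111...1.
.1.1......1...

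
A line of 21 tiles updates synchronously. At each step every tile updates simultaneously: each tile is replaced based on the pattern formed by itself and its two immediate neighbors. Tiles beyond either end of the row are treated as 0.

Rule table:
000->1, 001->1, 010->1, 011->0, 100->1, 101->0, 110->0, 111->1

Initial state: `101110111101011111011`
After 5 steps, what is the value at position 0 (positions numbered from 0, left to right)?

1

100100011001001110000
111111100111110101111
011111011011100100110
101110000001011111001
100101111111001110111
position 0 holds 1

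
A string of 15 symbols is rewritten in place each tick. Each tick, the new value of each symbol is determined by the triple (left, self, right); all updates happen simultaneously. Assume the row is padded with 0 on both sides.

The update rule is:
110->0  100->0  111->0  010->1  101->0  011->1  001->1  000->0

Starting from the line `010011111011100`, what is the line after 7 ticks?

110110000010000
100100000110000
101100001100000
101000011000000
101000110000000
101001100000000
101011000000000

101011000000000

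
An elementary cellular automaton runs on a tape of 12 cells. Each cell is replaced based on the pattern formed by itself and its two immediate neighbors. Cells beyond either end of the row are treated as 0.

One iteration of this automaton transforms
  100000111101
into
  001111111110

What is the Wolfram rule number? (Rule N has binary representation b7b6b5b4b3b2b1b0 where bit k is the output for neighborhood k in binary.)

235

position 7: 111 → 1  (bit 7 = 1)
position 9: 110 → 1  (bit 6 = 1)
position 10: 101 → 1  (bit 5 = 1)
position 1: 100 → 0  (bit 4 = 0)
position 6: 011 → 1  (bit 3 = 1)
position 0: 010 → 0  (bit 2 = 0)
position 5: 001 → 1  (bit 1 = 1)
position 2: 000 → 1  (bit 0 = 1)
bits b7..b0 = 11101011 = 235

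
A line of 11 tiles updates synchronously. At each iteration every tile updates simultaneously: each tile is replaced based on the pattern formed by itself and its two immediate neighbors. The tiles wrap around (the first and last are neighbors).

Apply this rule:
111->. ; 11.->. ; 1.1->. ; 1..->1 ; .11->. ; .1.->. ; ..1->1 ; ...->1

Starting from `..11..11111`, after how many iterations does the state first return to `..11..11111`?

2

11..11.....
..11..11111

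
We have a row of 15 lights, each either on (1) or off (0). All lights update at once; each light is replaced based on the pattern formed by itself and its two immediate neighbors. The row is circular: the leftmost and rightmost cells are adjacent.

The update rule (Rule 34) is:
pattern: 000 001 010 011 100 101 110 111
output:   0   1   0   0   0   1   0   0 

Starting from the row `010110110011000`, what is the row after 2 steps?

010010001000001

step 1: 101001000100000
step 2: 010010001000001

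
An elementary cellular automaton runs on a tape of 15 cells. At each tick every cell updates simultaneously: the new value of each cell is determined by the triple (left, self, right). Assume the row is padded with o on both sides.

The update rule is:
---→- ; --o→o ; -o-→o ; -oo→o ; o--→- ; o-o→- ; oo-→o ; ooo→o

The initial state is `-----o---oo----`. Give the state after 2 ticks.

----oo--ooo---o
---ooo-oooo--oo

---ooo-oooo--oo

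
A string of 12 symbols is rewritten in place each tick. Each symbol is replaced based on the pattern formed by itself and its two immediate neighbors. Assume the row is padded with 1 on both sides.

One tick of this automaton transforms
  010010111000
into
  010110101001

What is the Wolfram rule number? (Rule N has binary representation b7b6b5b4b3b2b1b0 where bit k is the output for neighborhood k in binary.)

position 7: 111 → 0  (bit 7 = 0)
position 8: 110 → 1  (bit 6 = 1)
position 0: 101 → 0  (bit 5 = 0)
position 2: 100 → 0  (bit 4 = 0)
position 6: 011 → 1  (bit 3 = 1)
position 1: 010 → 1  (bit 2 = 1)
position 3: 001 → 1  (bit 1 = 1)
position 10: 000 → 0  (bit 0 = 0)
bits b7..b0 = 01001110 = 78

78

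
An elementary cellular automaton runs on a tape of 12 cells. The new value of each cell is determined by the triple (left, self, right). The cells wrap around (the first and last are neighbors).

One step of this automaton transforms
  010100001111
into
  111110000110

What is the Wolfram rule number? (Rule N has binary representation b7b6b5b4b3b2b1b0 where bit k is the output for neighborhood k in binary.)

position 9: 111 → 1  (bit 7 = 1)
position 11: 110 → 0  (bit 6 = 0)
position 0: 101 → 1  (bit 5 = 1)
position 4: 100 → 1  (bit 4 = 1)
position 8: 011 → 0  (bit 3 = 0)
position 1: 010 → 1  (bit 2 = 1)
position 7: 001 → 0  (bit 1 = 0)
position 5: 000 → 0  (bit 0 = 0)
bits b7..b0 = 10110100 = 180

180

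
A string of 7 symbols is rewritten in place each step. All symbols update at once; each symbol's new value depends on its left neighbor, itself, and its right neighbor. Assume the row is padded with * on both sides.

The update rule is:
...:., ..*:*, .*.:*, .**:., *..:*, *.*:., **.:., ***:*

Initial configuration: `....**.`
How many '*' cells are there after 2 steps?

*..*...
.****.*
count of *: 5

5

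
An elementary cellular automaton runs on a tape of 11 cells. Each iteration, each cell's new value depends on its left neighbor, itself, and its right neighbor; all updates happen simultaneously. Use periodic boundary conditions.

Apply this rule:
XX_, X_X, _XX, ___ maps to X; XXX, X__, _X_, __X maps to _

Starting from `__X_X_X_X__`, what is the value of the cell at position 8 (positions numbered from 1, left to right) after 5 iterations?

X

X__X_X_X__X
X___X_X___X
X_X__X__X_X
XX_______XX
_X_XXXXX_X_
position 8 holds X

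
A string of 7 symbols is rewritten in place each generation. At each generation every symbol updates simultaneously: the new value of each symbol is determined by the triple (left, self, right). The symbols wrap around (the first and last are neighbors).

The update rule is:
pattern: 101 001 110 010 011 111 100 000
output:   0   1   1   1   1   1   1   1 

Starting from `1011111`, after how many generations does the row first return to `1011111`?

1011111

1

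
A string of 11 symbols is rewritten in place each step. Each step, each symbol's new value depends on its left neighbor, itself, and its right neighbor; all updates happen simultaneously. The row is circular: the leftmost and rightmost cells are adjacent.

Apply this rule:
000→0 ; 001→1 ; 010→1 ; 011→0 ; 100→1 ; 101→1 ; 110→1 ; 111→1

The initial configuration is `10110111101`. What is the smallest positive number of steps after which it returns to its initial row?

11

11011011110
01101101111
10110110111
11011011011
11101101101
11110110110
01111011011
10111101101
11011110110
01101111011
10110111101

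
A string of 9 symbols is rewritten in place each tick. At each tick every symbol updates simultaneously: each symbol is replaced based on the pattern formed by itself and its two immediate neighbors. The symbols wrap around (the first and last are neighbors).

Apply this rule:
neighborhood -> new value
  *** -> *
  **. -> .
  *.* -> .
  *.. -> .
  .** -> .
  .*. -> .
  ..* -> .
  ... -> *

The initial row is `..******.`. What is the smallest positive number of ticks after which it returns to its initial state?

6

*..****..
....**...
***....**
**..**..*
*........
..******.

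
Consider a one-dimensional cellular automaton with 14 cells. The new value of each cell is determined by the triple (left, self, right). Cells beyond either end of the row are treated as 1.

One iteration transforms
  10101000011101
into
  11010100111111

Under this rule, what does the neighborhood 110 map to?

1

At position 0 the neighborhood is 110; the next row has 1 there.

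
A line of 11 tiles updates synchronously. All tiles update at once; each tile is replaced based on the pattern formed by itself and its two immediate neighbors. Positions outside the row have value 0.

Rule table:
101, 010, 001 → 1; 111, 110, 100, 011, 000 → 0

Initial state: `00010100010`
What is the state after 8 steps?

01000000000

step 1: 00111100110
step 2: 01000001000
step 3: 11000011000
step 4: 00000100000
step 5: 00001100000
step 6: 00010000000
step 7: 00110000000
step 8: 01000000000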